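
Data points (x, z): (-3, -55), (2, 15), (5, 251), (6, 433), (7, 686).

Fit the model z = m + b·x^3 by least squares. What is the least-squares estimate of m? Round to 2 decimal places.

m = -0.52

Forming MᵀM = [[5, 665]; [665, 180723]] and Mᵀz = [1330, 361806]ᵀ gives MᵀM·[m, b]ᵀ = Mᵀz.
Δ = 5·180723 − 665² = 461390.
m = (1330·180723 − 665·361806)/461390 = -23940/46139; b = (5·361806 − 665·1330)/461390 = 92458/46139.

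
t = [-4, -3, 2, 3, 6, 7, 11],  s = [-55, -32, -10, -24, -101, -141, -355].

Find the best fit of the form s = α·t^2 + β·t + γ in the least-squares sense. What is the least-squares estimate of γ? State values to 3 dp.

γ = -0.393

XᵀX·[α, β, γ]ᵀ = Xᵀs reads: 18772·α + 1834·β + 244·γ = -54924;  1834·α + 244·β + 22·γ = -5274;  244·α + 22·β + 7·γ = -718.
Inverting the 3×3 Gram matrix, [α, β, γ]ᵀ = [-390367/127641, 539236/382923, -150466/382923]ᵀ.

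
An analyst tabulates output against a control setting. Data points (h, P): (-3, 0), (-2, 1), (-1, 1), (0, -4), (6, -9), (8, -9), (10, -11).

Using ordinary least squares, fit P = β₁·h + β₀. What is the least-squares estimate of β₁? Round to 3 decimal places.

β₁ = -0.950

The normal system MᵀM·[β₁, β₀]ᵀ = MᵀP is [[214, 18]; [18, 7]]·[β₁, β₀]ᵀ = [-239, -31]ᵀ.
Eliminating β₀: 7·(row 1) − 18·(row 2) gives 1174·β₁ = 7·(-239) − 18·(-31) = -1115, so β₁ = -1115/1174.
Then β₀ = ((-31) − 18·(-1115/1174))/7 = -1166/587.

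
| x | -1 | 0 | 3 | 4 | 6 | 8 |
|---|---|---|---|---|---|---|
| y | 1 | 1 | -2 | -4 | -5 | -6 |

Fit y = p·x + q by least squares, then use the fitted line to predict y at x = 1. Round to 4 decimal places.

ŷ = -0.4944

From the data, Σx·x = 126, Σx = 20, Σ1 = 6.
And Σx·y = -101, Σy = -15.
Determinant 126·6 − 20² = 356.
p = ((-101)·6 − 20·(-15))/356 = -153/178; q = (126·(-15) − 20·(-101))/356 = 65/178.
At x = 1: ŷ = (-153/178)·(1) + (65/178)·(1) = -44/89.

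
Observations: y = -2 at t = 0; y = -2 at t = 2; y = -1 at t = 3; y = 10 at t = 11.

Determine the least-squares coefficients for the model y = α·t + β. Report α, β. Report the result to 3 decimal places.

α = 1.186, β = -3.493

From the data, Σt·t = 134, Σt = 16, Σ1 = 4.
And Σt·y = 103, Σy = 5.
det = 134·4 − 16² = 280.
α = (103·4 − 16·5)/280 = 83/70; β = (134·5 − 16·103)/280 = -489/140.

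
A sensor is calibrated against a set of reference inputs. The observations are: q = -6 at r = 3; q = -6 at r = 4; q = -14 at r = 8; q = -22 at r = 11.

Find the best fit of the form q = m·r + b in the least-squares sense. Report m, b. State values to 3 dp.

m = -2.049, b = 1.317

Forming XᵀX = [[210, 26]; [26, 4]] and Xᵀq = [-396, -48]ᵀ gives XᵀX·[m, b]ᵀ = Xᵀq.
det = 210·4 − 26² = 164.
m = ((-396)·4 − 26·(-48))/164 = -84/41; b = (210·(-48) − 26·(-396))/164 = 54/41.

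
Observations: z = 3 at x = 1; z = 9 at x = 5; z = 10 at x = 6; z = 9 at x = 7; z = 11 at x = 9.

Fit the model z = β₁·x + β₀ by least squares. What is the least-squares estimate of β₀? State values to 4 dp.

Setting ∂/∂β₁ … = 0 gives: 192·β₁ + 28·β₀ = 270;  28·β₁ + 5·β₀ = 42.
(Σx·x = 192, Σx = 28, Σ1 = 5, Σx·z = 270, Σz = 42.)
det = 192·5 − 28² = 176.
β₁ = (270·5 − 28·42)/176 = 87/88; β₀ = (192·42 − 28·270)/176 = 63/22.

β₀ = 2.8636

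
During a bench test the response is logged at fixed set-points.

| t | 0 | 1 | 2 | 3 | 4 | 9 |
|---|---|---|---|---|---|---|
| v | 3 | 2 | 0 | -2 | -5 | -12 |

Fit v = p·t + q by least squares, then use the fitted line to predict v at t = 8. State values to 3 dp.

The normal equations are: 111·p + 19·q = -132;  19·p + 6·q = -14.
Determinant 111·6 − 19² = 305.
p = ((-132)·6 − 19·(-14))/305 = -526/305; q = (111·(-14) − 19·(-132))/305 = 954/305.
At t = 8: v̂ = (-526/305)·(8) + (954/305)·(1) = -3254/305.

v̂ = -10.669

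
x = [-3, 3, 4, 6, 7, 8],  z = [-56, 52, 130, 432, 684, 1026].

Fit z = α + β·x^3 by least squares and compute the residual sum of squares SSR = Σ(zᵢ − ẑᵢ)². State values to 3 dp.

From the data, Σ1 = 6, Σx^3 = 1135, Σx^3·x^3 = 432003.
Moment sums: Σz = 2268, Σx^3·z = 864472.
So AᵀA·[α, β]ᵀ = Aᵀz: [[6, 1135]; [1135, 432003]]·[α, β]ᵀ = [2268, 864472]ᵀ.
Δ = 6·432003 − 1135² = 1303793.
α = (2268·432003 − 1135·864472)/1303793 = -1392916/1303793; β = (6·864472 − 1135·2268)/1303793 = 2612652/1303793.
Residuals: -1077888/1303793, -1351452/1303793, 3676278/1303793, 298660/1303793, -2952308/1303793, 1406710/1303793; SSR = 20929272/1303793.

SSR = 16.053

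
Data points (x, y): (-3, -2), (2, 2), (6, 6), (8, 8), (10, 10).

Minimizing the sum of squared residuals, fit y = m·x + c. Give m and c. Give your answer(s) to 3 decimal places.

Sums needed: Σx·x = 213, Σx = 23, Σ1 = 5.
Moment sums: Σx·y = 210, Σy = 24.
Eliminating c: 5·(row 1) − 23·(row 2) gives 536·m = 5·210 − 23·24 = 498, so m = 249/268.
Then c = (24 − 23·(249/268))/5 = 141/268.

m = 0.929, c = 0.526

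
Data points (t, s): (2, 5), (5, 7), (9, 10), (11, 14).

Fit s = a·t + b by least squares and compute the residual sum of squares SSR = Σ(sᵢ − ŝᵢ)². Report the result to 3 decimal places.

Sums needed: Σt·t = 231, Σt = 27, Σ1 = 4.
Right-hand side: Σt·s = 289, Σs = 36.
Determinant 231·4 − 27² = 195.
a = (289·4 − 27·36)/195 = 184/195; b = (231·36 − 27·289)/195 = 171/65.
Residuals: 94/195, -68/195, -73/65, 193/195; SSR = 506/195.

SSR = 2.595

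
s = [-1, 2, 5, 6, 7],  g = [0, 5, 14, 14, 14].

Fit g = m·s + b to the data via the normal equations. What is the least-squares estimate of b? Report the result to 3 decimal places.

Setting ∂/∂m … = 0 gives: 115·m + 19·b = 262;  19·m + 5·b = 47.
Eliminating b: 5·(row 1) − 19·(row 2) gives 214·m = 5·262 − 19·47 = 417, so m = 417/214.
Then b = (47 − 19·(417/214))/5 = 427/214.

b = 1.995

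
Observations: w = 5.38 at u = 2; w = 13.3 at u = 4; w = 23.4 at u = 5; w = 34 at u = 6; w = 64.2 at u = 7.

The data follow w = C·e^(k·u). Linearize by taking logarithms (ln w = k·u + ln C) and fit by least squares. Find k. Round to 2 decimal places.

k = 0.49

With ln wᵢ as the transformed response and uᵢ as the regressor:
Σu = 24.0000, Σ(u)² = 130.0000, Σln w = 15.1116, Σu·ln w = 79.7723.
Equations: 130.0000·k + 24.0000·ln C = 79.7723;  24.0000·k + 5·ln C = 15.1116.
Slope k = (n·Σu·ln w − Σu·Σln w)/(n·Σ(u)² − (Σu)²) = (5·79.7723 − 24.0000·15.1116)/74.0000 = 0.48898; ln C = (Σln w − k·Σu)/n = 0.67522.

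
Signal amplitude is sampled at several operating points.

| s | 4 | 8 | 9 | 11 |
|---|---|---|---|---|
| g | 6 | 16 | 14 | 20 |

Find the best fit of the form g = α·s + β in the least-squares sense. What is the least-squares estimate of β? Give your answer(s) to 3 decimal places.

Compute the Gram sums: Σs·s = 282, Σs = 32, Σ1 = 4.
For Aᵀg: Σs·g = 498, Σg = 56.
So AᵀA·[α, β]ᵀ = Aᵀg: [[282, 32]; [32, 4]]·[α, β]ᵀ = [498, 56]ᵀ.
Eliminating β: 4·(row 1) − 32·(row 2) gives 104·α = 4·498 − 32·56 = 200, so α = 25/13.
Then β = (56 − 32·(25/13))/4 = -18/13.

β = -1.385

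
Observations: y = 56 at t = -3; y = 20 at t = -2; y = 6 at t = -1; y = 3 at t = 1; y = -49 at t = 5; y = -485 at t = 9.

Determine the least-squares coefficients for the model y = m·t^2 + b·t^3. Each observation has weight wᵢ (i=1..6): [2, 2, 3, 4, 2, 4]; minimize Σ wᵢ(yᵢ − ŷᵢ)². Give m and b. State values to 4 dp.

m = 3.1320, b = -1.0134

Compute the Gram sums: Σwᵢ·t^2·t^2 = 27695, Σwᵢ·t^2·t^3 = 241897, Σwᵢ·t^3·t^3 = 2158607.
Moment sums: Σwᵢ·t^2·y = -158392, Σwᵢ·t^3·y = -1429860.
So AᵀWA·[m, b]ᵀ = AᵀWy: [[27695, 241897]; [241897, 2158607]]·[m, b]ᵀ = [-158392, -1429860]ᵀ.
Eliminating b: 2158607·(row 1) − 241897·(row 2) gives 1268462256·m = 2158607·(-158392) − 241897·(-1429860) = 3972764476, so m = 993191119/317115564.
Then b = ((-1429860) − 241897·(993191119/317115564))/2158607 = -321355769/317115564.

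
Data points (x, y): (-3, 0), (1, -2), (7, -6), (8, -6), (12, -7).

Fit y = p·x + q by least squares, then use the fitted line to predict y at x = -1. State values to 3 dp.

ŷ = -1.200

With design matrix M, MᵀM = [[267, 25]; [25, 5]] and Mᵀy = [-176, -21]ᵀ.
Determinant 267·5 − 25² = 710.
p = ((-176)·5 − 25·(-21))/710 = -1/2; q = (267·(-21) − 25·(-176))/710 = -17/10.
At x = -1: ŷ = (-1/2)·(-1) + (-17/10)·(1) = -6/5.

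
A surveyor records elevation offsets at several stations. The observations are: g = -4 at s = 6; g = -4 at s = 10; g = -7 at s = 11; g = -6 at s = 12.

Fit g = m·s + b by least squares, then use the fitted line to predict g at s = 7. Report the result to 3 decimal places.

ĝ = -4.157

MᵀM·[m, b]ᵀ = Mᵀg reads: 401·m + 39·b = -213;  39·m + 4·b = -21.
(Σs·s = 401, Σs = 39, Σ1 = 4, Σs·g = -213, Σg = -21.)
Δ = 401·4 − 39² = 83.
m = ((-213)·4 − 39·(-21))/83 = -33/83; b = (401·(-21) − 39·(-213))/83 = -114/83.
At s = 7: ĝ = (-33/83)·(7) + (-114/83)·(1) = -345/83.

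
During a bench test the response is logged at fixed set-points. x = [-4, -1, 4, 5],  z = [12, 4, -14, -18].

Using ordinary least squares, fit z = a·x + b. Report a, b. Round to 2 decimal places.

a = -3.37, b = -0.63

Forming AᵀA = [[58, 4]; [4, 4]] and Aᵀz = [-198, -16]ᵀ gives AᵀA·[a, b]ᵀ = Aᵀz.
Eliminating b: 4·(row 1) − 4·(row 2) gives 216·a = 4·(-198) − 4·(-16) = -728, so a = -91/27.
Then b = ((-16) − 4·(-91/27))/4 = -17/27.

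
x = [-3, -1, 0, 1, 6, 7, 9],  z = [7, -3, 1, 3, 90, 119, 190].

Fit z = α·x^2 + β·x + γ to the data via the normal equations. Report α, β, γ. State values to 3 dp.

AᵀA·[α, β, γ]ᵀ = Aᵀz reads: 10341·α + 1261·β + 177·γ = 24524;  1261·α + 177·β + 19·γ = 3068;  177·α + 19·β + 7·γ = 407.
(Σx^2·x^2 = 10341, Σx^2·x = 1261, Σx^2 = 177, Σx·x = 177, Σx = 19, Σ1 = 7, Σx^2·z = 24524, Σx·z = 3068, Σz = 407.)
Row-reducing yields α = 884465/442402, β = 1420517/442402, γ = -248751/221201.

α = 1.999, β = 3.211, γ = -1.125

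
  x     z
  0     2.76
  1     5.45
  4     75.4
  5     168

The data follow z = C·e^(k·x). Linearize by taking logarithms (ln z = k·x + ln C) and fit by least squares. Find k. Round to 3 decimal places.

Let Y = ln z. Fitting Y = k·x + ln C by least squares:
XᵀX = [[42.0000, 10.0000]; [10.0000, 4]], rhs = [44.6067, 12.1576]ᵀ  (here Σx = 10.0000, Σ(x)² = 42.0000, Σln z = 12.1576, Σx·ln z = 44.6067).
Δ = 42.0000·4 − (10.0000)² = 68.0000; k = (44.6067·4 − 10.0000·12.1576)/68.0000 = 0.83604, ln C = (42.0000·12.1576 − 10.0000·44.6067)/68.0000 = 0.94931.

k = 0.836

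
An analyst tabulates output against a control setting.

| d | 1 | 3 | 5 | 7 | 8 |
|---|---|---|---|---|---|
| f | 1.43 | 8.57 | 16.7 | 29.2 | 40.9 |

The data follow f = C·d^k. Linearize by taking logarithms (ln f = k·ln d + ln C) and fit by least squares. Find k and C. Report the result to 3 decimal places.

k = 1.573, C = 1.438

Linearized form: ln f = k·ln d + ln C. From the 5 transformed points,
Σln d = 6.7334, Σ(ln d)² = 11.9079, Σln f = 12.4066, Σln d·ln f = 21.1742.
Equations: 11.9079·k + 6.7334·ln C = 21.1742;  6.7334·k + 5·ln C = 12.4066.
Slope k = (n·Σln d·ln f − Σln d·Σln f)/(n·Σ(ln d)² − (Σln d)²) = (5·21.1742 − 6.7334·12.4066)/14.2007 = 1.57262; ln C = (Σln f − k·Σln d)/n = 0.36352, so C = exp(0.36352) = 1.43838.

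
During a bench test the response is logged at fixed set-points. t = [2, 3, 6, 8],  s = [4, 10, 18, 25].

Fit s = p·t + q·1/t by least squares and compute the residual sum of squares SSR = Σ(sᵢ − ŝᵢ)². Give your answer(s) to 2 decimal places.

SSR = 3.20

Sums needed: Σt·t = 113, Σt·1/t = 4, Σ1/t·1/t = 233/576.
Right-hand side: Σt·s = 346, Σ1/t·s = 275/24.
So XᵀX·[p, q]ᵀ = Xᵀs: [[113, 4]; [4, 233/576]]·[p, q]ᵀ = [346, 275/24]ᵀ.
det = 113·(233/576) − 4² = 17113/576.
p = (346·(233/576) − 4·(275/24))/(17113/576) = 54218/17113; q = (113·(275/24) − 4·346)/(17113/576) = -51384/17113.
Residuals: -14292/17113, 25604/17113, -8710/17113, 504/17113; SSR = 54692/17113.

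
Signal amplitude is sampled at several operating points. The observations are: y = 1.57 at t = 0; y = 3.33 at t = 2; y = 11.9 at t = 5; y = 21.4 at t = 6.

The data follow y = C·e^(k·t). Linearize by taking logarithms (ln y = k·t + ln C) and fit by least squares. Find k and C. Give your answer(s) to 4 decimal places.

k = 0.4303, C = 1.4920

Taking logs, ln y = k·t + ln C, so regress ln y on t.
Σt = 13.0000, Σ(t)² = 65.0000, Σln y = 7.1940, Σt·ln y = 33.1690.
Normal system: [[65.0000, 13.0000]; [13.0000, 4]]·[k, ln C]ᵀ = [33.1690, 7.1940]ᵀ.
Solving (det = 91.0000): k = 0.43027, ln C = 0.40013, so C = exp(0.40013) = 1.49202.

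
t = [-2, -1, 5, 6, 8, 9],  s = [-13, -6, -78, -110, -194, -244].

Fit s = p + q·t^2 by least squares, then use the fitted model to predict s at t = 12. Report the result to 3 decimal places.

ŝ = -432.759

Setting ∂/∂p … = 0 gives: 6·p + 211·q = -645;  211·p + 12595·q = -38148.
(Σ1 = 6, Σt^2 = 211, Σt^2·t^2 = 12595, Σs = -645, Σt^2·s = -38148.)
Δ = 6·12595 − 211² = 31049.
p = ((-645)·12595 − 211·(-38148))/31049 = -74547/31049; q = (6·(-38148) − 211·(-645))/31049 = -92793/31049.
At t = 12: ŝ = (-74547/31049)·(1) + (-92793/31049)·(144) = -13436739/31049.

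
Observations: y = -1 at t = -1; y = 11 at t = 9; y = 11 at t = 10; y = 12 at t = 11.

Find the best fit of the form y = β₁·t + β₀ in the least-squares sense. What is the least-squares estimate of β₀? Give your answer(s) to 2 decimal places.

The normal equations are: 303·β₁ + 29·β₀ = 342;  29·β₁ + 4·β₀ = 33.
Eliminating β₀: 4·(row 1) − 29·(row 2) gives 371·β₁ = 4·342 − 29·33 = 411, so β₁ = 411/371.
Then β₀ = (33 − 29·(411/371))/4 = 81/371.

β₀ = 0.22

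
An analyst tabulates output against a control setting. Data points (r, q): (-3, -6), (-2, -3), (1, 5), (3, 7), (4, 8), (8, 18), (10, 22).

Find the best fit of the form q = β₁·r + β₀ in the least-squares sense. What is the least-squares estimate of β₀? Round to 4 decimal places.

β₀ = 1.0071

Forming MᵀM = [[203, 21]; [21, 7]] and Mᵀq = [446, 51]ᵀ gives MᵀM·[β₁, β₀]ᵀ = Mᵀq.
Determinant 203·7 − 21² = 980.
β₁ = (446·7 − 21·51)/980 = 293/140; β₀ = (203·51 − 21·446)/980 = 141/140.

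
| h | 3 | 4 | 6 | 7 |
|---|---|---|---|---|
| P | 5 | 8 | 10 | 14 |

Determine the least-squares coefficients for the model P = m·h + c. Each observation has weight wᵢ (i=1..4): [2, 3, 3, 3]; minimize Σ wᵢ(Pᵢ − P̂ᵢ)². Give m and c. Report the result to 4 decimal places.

m = 1.9787, c = -0.6170

Forming XᵀWX = [[321, 57]; [57, 11]] and XᵀWP = [600, 106]ᵀ gives XᵀWX·[m, c]ᵀ = XᵀWP.
Δ = 321·11 − 57² = 282.
m = (600·11 − 57·106)/282 = 93/47; c = (321·106 − 57·600)/282 = -29/47.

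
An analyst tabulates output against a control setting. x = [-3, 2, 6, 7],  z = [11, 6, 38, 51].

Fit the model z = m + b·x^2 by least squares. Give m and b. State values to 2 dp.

Compute the Gram sums: Σ1 = 4, Σx^2 = 98, Σx^2·x^2 = 3794.
And Σz = 106, Σx^2·z = 3990.
Eliminating b: 3794·(row 1) − 98·(row 2) gives 5572·m = 3794·106 − 98·3990 = 11144, so m = 2.
Then b = (3990 − 98·2)/3794 = 1.

m = 2.00, b = 1.00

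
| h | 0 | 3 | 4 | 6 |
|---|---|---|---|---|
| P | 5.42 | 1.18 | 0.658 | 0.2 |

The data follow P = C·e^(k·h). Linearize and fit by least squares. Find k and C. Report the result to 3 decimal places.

k = -0.548, C = 5.684

Taking logs, ln P = k·h + ln C, so regress ln P on h.
XᵀX = [[61.0000, 13.0000]; [13.0000, 4]], rhs = [-10.8343, -0.1724]ᵀ  (here Σh = 13.0000, Σ(h)² = 61.0000, Σln P = -0.1724, Σh·ln P = -10.8343).
Slope k = (n·Σh·ln P − Σh·Σln P)/(n·Σ(h)² − (Σh)²) = (4·-10.8343 − 13.0000·-0.1724)/75.0000 = -0.54795; ln C = (Σln P − k·Σh)/n = 1.73774, so C = exp(1.73774) = 5.68449.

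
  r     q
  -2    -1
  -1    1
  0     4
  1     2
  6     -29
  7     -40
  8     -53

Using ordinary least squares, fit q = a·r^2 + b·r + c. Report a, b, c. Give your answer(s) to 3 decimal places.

a = -0.897, b = 0.153, c = 2.869

Forming MᵀM = [[7811, 1063, 155]; [1063, 155, 19]; [155, 19, 7]] and Mᵀq = [-6397, -875, -116]ᵀ gives MᵀM·[a, b, c]ᵀ = Mᵀq.
Row-reducing yields a = -21115/23548, b = 3593/23548, c = 1165/406.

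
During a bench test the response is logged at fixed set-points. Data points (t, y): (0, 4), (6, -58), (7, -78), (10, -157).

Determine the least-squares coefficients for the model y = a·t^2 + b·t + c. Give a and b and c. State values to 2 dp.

Sums needed: Σt^2·t^2 = 13697, Σt^2·t = 1559, Σt^2 = 185, Σt·t = 185, Σt = 23, Σ1 = 4.
Right-hand side: Σt^2·y = -21610, Σt·y = -2464, Σy = -289.
Solving the 3×3 system (Gaussian elimination) gives a = -8343/5756, b = -9211/5756, c = 5739/1439.

a = -1.45, b = -1.60, c = 3.99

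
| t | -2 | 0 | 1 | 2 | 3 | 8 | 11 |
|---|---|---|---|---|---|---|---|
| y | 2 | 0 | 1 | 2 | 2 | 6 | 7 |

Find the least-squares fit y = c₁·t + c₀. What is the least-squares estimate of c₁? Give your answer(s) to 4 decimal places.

With design matrix X, XᵀX = [[203, 23]; [23, 7]] and Xᵀy = [132, 20]ᵀ.
Eliminating c₀: 7·(row 1) − 23·(row 2) gives 892·c₁ = 7·132 − 23·20 = 464, so c₁ = 116/223.
Then c₀ = (20 − 23·(116/223))/7 = 256/223.

c₁ = 0.5202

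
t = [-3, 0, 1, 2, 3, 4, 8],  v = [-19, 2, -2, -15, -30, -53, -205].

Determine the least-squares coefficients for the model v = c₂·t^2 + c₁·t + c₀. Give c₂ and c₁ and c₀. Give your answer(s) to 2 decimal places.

c₂ = -3.00, c₁ = -1.91, c₀ = 2.19

The normal equations are: 4531·c₂ + 585·c₁ + 103·c₀ = -14471;  585·c₂ + 103·c₁ + 15·c₀ = -1917;  103·c₂ + 15·c₁ + 7·c₀ = -322.
(Σt^2·t^2 = 4531, Σt^2·t = 585, Σt^2 = 103, Σt·t = 103, Σt = 15, Σ1 = 7, Σt^2·v = -14471, Σt·v = -1917, Σv = -322.)
Solving the 3×3 system (Gaussian elimination) gives c₂ = -849359/283362, c₁ = -180061/94454, c₀ = 310297/141681.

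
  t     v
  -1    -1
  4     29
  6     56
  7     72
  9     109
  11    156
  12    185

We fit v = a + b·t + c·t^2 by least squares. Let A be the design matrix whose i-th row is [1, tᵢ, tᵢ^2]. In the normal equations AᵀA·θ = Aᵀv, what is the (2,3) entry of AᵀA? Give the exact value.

4410

Row 2 ↔ basis t, column 3 ↔ basis t^2, so (AᵀA)_{2,3} = Σᵢ (t)·(t^2) = (-1)·(1) + (4)·(16) + (6)·(36) + (7)·(49) + (9)·(81) + (11)·(121) + (12)·(144) = 4410.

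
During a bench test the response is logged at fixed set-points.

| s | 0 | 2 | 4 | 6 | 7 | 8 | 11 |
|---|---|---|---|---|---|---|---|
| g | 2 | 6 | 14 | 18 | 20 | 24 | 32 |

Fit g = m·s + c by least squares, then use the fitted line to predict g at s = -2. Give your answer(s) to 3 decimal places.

ĝ = -3.863

Setting ∂/∂m … = 0 gives: 290·m + 38·c = 860;  38·m + 7·c = 116.
(Σs·s = 290, Σs = 38, Σ1 = 7, Σs·g = 860, Σg = 116.)
det = 290·7 − 38² = 586.
m = (860·7 − 38·116)/586 = 806/293; c = (290·116 − 38·860)/586 = 480/293.
At s = -2: ĝ = (806/293)·(-2) + (480/293)·(1) = -1132/293.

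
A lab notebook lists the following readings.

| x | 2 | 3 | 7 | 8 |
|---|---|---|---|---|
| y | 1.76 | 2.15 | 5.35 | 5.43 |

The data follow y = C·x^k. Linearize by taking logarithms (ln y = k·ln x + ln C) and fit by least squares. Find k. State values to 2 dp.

Linearized form: ln y = k·ln x + ln C. From the 4 transformed points,
Σln x = 5.8171, Σ(ln x)² = 9.7980, Σln y = 4.6998, Σln x·ln y = 8.0146.
Normal system: [[9.7980, 5.8171]; [5.8171, 4]]·[k, ln C]ᵀ = [8.0146, 4.6998]ᵀ.
Solving (det = 5.3534): k = 0.88148, ln C = -0.10696.

k = 0.88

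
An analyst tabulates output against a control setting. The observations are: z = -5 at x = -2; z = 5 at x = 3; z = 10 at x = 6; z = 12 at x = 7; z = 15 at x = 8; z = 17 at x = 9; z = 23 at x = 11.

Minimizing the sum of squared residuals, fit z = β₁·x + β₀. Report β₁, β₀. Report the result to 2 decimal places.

AᵀA·[β₁, β₀]ᵀ = Aᵀz reads: 364·β₁ + 42·β₀ = 695;  42·β₁ + 7·β₀ = 77.
(Σx·x = 364, Σx = 42, Σ1 = 7, Σx·z = 695, Σz = 77.)
Eliminating β₀: 7·(row 1) − 42·(row 2) gives 784·β₁ = 7·695 − 42·77 = 1631, so β₁ = 233/112.
Then β₀ = (77 − 42·(233/112))/7 = -83/56.

β₁ = 2.08, β₀ = -1.48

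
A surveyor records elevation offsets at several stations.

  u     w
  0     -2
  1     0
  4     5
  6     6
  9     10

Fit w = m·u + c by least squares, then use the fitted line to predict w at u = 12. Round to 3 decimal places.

Entries of MᵀM: Σu·u = 134, Σu = 20, Σ1 = 5.
And Σu·w = 146, Σw = 19.
MᵀM·[m, c]ᵀ = Mᵀw becomes [[134, 20]; [20, 5]]·[m, c]ᵀ = [146, 19]ᵀ.
Determinant 134·5 − 20² = 270.
m = (146·5 − 20·19)/270 = 35/27; c = (134·19 − 20·146)/270 = -187/135.
At u = 12: ŵ = (35/27)·(12) + (-187/135)·(1) = 1913/135.

ŵ = 14.170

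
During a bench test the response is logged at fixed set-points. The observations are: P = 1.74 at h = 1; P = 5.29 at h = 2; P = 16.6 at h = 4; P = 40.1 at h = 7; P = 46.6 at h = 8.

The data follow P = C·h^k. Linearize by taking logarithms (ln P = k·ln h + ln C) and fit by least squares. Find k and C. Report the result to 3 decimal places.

Linearized form: ln P = k·ln h + ln C. From the 5 transformed points,
XᵀX = [[10.5129, 6.1048]; [6.1048, 5]], rhs = [20.2208, 12.5621]ᵀ  (here Σln h = 6.1048, Σ(ln h)² = 10.5129, Σln P = 12.5621, Σln h·ln P = 20.2208).
Δ = 10.5129·5 − (6.1048)² = 15.2960; k = (20.2208·5 − 6.1048·12.5621)/15.2960 = 1.59617, ln C = (10.5129·12.5621 − 6.1048·20.2208)/15.2960 = 0.56356, so C = exp(0.56356) = 1.75692.

k = 1.596, C = 1.757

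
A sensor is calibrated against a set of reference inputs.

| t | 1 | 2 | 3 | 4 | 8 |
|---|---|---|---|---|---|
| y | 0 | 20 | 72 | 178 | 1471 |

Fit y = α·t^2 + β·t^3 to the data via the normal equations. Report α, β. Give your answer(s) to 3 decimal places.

Setting ∂/∂α … = 0 gives: 4450·α + 34068·β = 97720;  34068·α + 267034·β = 766648.
(Σt^2·t^2 = 4450, Σt^2·t^3 = 34068, Σt^3·t^3 = 267034, Σt^2·y = 97720, Σt^3·y = 766648.)
det = 4450·267034 − 34068² = 27672676.
α = (97720·267034 − 34068·766648)/27672676 = -5900396/6918169; β = (4450·766648 − 34068·97720)/27672676 = 20614660/6918169.

α = -0.853, β = 2.980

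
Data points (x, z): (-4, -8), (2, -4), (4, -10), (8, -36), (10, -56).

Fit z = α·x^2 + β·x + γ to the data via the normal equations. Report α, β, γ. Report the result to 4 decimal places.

With design matrix M, MᵀM = [[14624, 1520, 200]; [1520, 200, 20]; [200, 20, 5]] and Mᵀz = [-8208, -864, -114]ᵀ.
Inverting the 3×3 Gram matrix, [α, β, γ]ᵀ = [-25/48, -11/40, -13/15]ᵀ.

α = -0.5208, β = -0.2750, γ = -0.8667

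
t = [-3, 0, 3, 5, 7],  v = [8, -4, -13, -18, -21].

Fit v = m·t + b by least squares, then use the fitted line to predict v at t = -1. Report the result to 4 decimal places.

v̂ = 0.3418

Entries of AᵀA: Σt·t = 92, Σt = 12, Σ1 = 5.
Moment sums: Σt·v = -300, Σv = -48.
AᵀA·[m, b]ᵀ = Aᵀv becomes [[92, 12]; [12, 5]]·[m, b]ᵀ = [-300, -48]ᵀ.
Eliminating b: 5·(row 1) − 12·(row 2) gives 316·m = 5·(-300) − 12·(-48) = -924, so m = -231/79.
Then b = ((-48) − 12·(-231/79))/5 = -204/79.
At t = -1: v̂ = (-231/79)·(-1) + (-204/79)·(1) = 27/79.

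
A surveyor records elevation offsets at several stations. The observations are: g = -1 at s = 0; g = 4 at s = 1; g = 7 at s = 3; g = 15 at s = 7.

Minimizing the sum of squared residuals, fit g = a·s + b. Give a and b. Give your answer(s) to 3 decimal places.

a = 2.130, b = 0.391

The normal equations are: 59·a + 11·b = 130;  11·a + 4·b = 25.
(Σs·s = 59, Σs = 11, Σ1 = 4, Σs·g = 130, Σg = 25.)
Δ = 59·4 − 11² = 115.
a = (130·4 − 11·25)/115 = 49/23; b = (59·25 − 11·130)/115 = 9/23.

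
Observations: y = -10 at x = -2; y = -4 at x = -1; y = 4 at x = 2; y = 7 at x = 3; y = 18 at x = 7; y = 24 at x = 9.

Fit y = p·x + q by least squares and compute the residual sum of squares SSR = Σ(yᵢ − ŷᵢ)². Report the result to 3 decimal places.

Entries of MᵀM: Σx·x = 148, Σx = 18, Σ1 = 6.
Moment sums: Σx·y = 395, Σy = 39.
So MᵀM·[p, q]ᵀ = Mᵀy: [[148, 18]; [18, 6]]·[p, q]ᵀ = [395, 39]ᵀ.
Δ = 148·6 − 18² = 564.
p = (395·6 − 18·39)/564 = 139/47; q = (148·39 − 18·395)/564 = -223/94.
Residuals: -161/94, 125/94, 43/94, 1/2, -31/94, -23/94; SSR = 501/94.

SSR = 5.330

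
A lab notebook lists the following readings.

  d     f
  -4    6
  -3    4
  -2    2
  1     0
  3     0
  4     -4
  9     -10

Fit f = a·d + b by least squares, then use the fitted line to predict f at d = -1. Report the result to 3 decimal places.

f̂ = 2.142

Entries of XᵀX: Σd·d = 136, Σd = 8, Σ1 = 7.
Right-hand side: Σd·f = -146, Σf = -2.
det = 136·7 − 8² = 888.
a = ((-146)·7 − 8·(-2))/888 = -503/444; b = (136·(-2) − 8·(-146))/888 = 112/111.
At d = -1: f̂ = (-503/444)·(-1) + (112/111)·(1) = 317/148.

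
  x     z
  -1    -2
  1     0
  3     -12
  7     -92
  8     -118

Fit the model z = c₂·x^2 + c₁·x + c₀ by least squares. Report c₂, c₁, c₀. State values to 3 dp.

The normal equations are: 6580·c₂ + 882·c₁ + 124·c₀ = -12170;  882·c₂ + 124·c₁ + 18·c₀ = -1622;  124·c₂ + 18·c₁ + 5·c₀ = -224.
Inverting the 3×3 Gram matrix, [c₂, c₁, c₀]ᵀ = [-45401/22171, 28615/22171, 29670/22171]ᵀ.

c₂ = -2.048, c₁ = 1.291, c₀ = 1.338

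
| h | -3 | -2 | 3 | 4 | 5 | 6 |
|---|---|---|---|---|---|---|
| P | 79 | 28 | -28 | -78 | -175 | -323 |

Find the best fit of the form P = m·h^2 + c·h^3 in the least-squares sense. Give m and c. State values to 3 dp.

m = 2.912, c = -1.979

Normal-equation sums: Σh^2·h^2 = 2355, Σh^2·h^3 = 11893, Σh^3·h^3 = 67899.
Moment sums: Σh^2·P = -16680, Σh^3·P = -99748.
Normal equations: [[2355, 11893]; [11893, 67899]]·[m, c]ᵀ = [-16680, -99748]ᵀ.
Δ = 2355·67899 − 11893² = 18458696.
m = ((-16680)·67899 − 11893·(-99748))/18458696 = 13436911/4614674; c = (2355·(-99748) − 11893·(-16680))/18458696 = -9132825/4614674.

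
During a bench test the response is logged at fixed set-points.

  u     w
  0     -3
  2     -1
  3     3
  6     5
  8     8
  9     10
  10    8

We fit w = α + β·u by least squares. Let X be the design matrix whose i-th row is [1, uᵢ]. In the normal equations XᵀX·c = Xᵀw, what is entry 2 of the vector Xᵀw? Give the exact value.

271

Entry 2 ↔ basis u, so (Xᵀw)_{2} = Σᵢ (u)·wᵢ = (0)·(-3) + (2)·(-1) + (3)·(3) + (6)·(5) + (8)·(8) + (9)·(10) + (10)·(8) = 271.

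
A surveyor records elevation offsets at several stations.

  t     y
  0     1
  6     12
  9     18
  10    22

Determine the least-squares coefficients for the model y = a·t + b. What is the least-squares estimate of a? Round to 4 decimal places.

a = 2.0206

From the data, Σt·t = 217, Σt = 25, Σ1 = 4.
And Σt·y = 454, Σy = 53.
Normal equations: [[217, 25]; [25, 4]]·[a, b]ᵀ = [454, 53]ᵀ.
Δ = 217·4 − 25² = 243.
a = (454·4 − 25·53)/243 = 491/243; b = (217·53 − 25·454)/243 = 151/243.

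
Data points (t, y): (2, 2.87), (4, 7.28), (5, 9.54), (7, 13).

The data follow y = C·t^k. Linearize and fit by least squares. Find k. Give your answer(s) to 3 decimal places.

k = 1.226

With ln yᵢ as the transformed response and ln tᵢ as the regressor:
Σln t = 5.6348, Σ(ln t)² = 8.7791, Σln y = 7.8599, Σln t·ln y = 12.1040.
Equations: 8.7791·k + 5.6348·ln C = 12.1040;  5.6348·k + 4·ln C = 7.8599.
Δ = 8.7791·4 − (5.6348)² = 3.3656; k = (12.1040·4 − 5.6348·7.8599)/3.3656 = 1.22628, ln C = (8.7791·7.8599 − 5.6348·12.1040)/3.3656 = 0.23751.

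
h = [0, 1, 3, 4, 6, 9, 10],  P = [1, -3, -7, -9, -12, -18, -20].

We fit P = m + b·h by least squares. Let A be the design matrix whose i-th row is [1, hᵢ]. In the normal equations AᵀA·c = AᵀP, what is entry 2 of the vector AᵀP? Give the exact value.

-494

Entry 2 ↔ basis h, so (AᵀP)_{2} = Σᵢ (h)·Pᵢ = (0)·(1) + (1)·(-3) + (3)·(-7) + (4)·(-9) + (6)·(-12) + (9)·(-18) + (10)·(-20) = -494.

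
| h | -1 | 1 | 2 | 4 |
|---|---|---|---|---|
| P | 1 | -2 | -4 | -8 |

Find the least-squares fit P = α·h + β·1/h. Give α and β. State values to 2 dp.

α = -2.05, β = 0.52

MᵀM·[α, β]ᵀ = MᵀP reads: 22·α + 4·β = -43;  4·α + (37/16)·β = -7.
Δ = 22·(37/16) − 4² = 279/8.
α = ((-43)·(37/16) − 4·(-7))/(279/8) = -127/62; β = (22·(-7) − 4·(-43))/(279/8) = 16/31.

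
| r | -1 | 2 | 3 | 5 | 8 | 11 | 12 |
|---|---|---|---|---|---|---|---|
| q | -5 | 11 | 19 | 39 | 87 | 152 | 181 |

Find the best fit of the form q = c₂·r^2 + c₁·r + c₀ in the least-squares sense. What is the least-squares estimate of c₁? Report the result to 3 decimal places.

AᵀA·[c₂, c₁, c₀]ᵀ = Aᵀq reads: 40196·c₂ + 3730·c₁ + 368·c₀ = 51209;  3730·c₂ + 368·c₁ + 40·c₀ = 4819;  368·c₂ + 40·c₁ + 7·c₀ = 484.
Row-reducing yields c₂ = 97731/100898, c₁ = 345339/100898, c₀ = -9632/7207.

c₁ = 3.423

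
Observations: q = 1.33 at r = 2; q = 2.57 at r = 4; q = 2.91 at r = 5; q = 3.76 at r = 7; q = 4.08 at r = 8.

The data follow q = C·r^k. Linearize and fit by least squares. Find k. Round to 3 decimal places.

Linearized form: ln q = k·ln r + ln C. From the 5 transformed points,
XᵀX = [[13.1032, 7.7142]; [7.7142, 5]], rhs = [8.7264, 5.0278]ᵀ  (here Σln r = 7.7142, Σ(ln r)² = 13.1032, Σln q = 5.0278, Σln r·ln q = 8.7264).
Δ = 13.1032·5 − (7.7142)² = 6.0066; k = (8.7264·5 − 7.7142·5.0278)/6.0066 = 0.80692, ln C = (13.1032·5.0278 − 7.7142·8.7264)/6.0066 = -0.23940.

k = 0.807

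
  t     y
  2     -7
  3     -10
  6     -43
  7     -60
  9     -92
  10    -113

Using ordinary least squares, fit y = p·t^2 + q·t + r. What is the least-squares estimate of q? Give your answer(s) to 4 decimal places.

q = -1.6980

The normal equations are: 20355·p + 2323·q + 279·r = -23358;  2323·p + 279·q + 37·r = -2680;  279·p + 37·q + 6·r = -325.
Inverting the 3×3 Gram matrix, [p, q, r]ᵀ = [-3587/3666, -2075/1222, 3304/1833]ᵀ.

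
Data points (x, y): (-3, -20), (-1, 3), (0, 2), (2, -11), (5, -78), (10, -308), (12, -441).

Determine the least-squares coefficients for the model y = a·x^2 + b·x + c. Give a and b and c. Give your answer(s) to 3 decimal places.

a = -2.974, b = -1.346, c = 3.193

Normal-equation sums: Σx^2·x^2 = 31459, Σx^2·x = 2833, Σx^2 = 283, Σx·x = 283, Σx = 25, Σ1 = 7.
Moment sums: Σx^2·y = -96475, Σx·y = -8727, Σy = -853.
So MᵀM·[a, b, c]ᵀ = Mᵀy: [[31459, 2833, 283]; [2833, 283, 25]; [283, 25, 7]]·[a, b, c]ᵀ = [-96475, -8727, -853]ᵀ.
Inverting the 3×3 Gram matrix, [a, b, c]ᵀ = [-483179/162456, -218635/162456, 43221/13538]ᵀ.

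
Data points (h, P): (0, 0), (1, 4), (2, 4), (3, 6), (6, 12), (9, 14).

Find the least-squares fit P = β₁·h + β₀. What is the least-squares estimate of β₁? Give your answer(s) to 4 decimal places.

The normal equations are: 131·β₁ + 21·β₀ = 228;  21·β₁ + 6·β₀ = 40.
(Σh·h = 131, Σh = 21, Σ1 = 6, Σh·P = 228, ΣP = 40.)
det = 131·6 − 21² = 345.
β₁ = (228·6 − 21·40)/345 = 176/115; β₀ = (131·40 − 21·228)/345 = 452/345.

β₁ = 1.5304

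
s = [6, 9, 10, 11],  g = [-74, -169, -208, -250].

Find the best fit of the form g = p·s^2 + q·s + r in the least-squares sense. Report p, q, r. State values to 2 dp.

p = -1.75, q = -5.40, r = 21.53

Entries of XᵀX: Σs^2·s^2 = 32498, Σs^2·s = 3276, Σs^2 = 338, Σs·s = 338, Σs = 36, Σ1 = 4.
And Σs^2·g = -67403, Σs·g = -6795, Σg = -701.
So XᵀX·[p, q, r]ᵀ = Xᵀg: [[32498, 3276, 338]; [3276, 338, 36]; [338, 36, 4]]·[p, q, r]ᵀ = [-67403, -6795, -701]ᵀ.
Solving the 3×3 system (Gaussian elimination) gives p = -635/362, q = -1953/362, r = 3897/181.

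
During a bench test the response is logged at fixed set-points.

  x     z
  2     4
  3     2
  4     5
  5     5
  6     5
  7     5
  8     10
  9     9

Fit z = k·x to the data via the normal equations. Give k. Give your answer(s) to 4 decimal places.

AᵀA·[k]ᵀ = Aᵀz reads: 284·k = 285.
Hence k = 285 / 284 ≈ 1.00352.

k = 1.0035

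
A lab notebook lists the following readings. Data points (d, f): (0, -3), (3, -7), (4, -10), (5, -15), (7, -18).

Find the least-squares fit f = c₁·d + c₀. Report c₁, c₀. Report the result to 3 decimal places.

Sums needed: Σd·d = 99, Σd = 19, Σ1 = 5.
For Mᵀf: Σd·f = -262, Σf = -53.
So MᵀM·[c₁, c₀]ᵀ = Mᵀf: [[99, 19]; [19, 5]]·[c₁, c₀]ᵀ = [-262, -53]ᵀ.
Δ = 99·5 − 19² = 134.
c₁ = ((-262)·5 − 19·(-53))/134 = -303/134; c₀ = (99·(-53) − 19·(-262))/134 = -269/134.

c₁ = -2.261, c₀ = -2.007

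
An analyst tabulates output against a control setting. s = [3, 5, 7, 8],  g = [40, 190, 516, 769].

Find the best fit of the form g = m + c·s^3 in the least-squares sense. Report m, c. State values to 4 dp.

The normal system MᵀM·[m, c]ᵀ = Mᵀg is [[4, 1007]; [1007, 396147]]·[m, c]ᵀ = [1515, 595546]ᵀ.
Δ = 4·396147 − 1007² = 570539.
m = (1515·396147 − 1007·595546)/570539 = 447883/570539; c = (4·595546 − 1007·1515)/570539 = 856579/570539.

m = 0.7850, c = 1.5014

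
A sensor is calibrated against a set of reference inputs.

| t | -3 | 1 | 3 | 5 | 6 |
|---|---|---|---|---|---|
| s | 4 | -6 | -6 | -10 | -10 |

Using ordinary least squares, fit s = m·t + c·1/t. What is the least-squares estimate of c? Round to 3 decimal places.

c = -3.964

From the data, Σt·t = 80, Σt·1/t = 5, Σ1/t·1/t = 129/100.
Moment sums: Σt·s = -146, Σ1/t·s = -13.
Δ = 80·(129/100) − 5² = 391/5.
m = ((-146)·(129/100) − 5·(-13))/(391/5) = -6167/3910; c = (80·(-13) − 5·(-146))/(391/5) = -1550/391.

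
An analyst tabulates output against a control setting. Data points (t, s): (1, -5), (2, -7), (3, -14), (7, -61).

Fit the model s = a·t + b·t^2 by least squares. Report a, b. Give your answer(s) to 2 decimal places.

a = -1.92, b = -0.97

From the data, Σt·t = 63, Σt·t^2 = 379, Σt^2·t^2 = 2499.
Right-hand side: Σt·s = -488, Σt^2·s = -3148.
So AᵀA·[a, b]ᵀ = Aᵀs: [[63, 379]; [379, 2499]]·[a, b]ᵀ = [-488, -3148]ᵀ.
Δ = 63·2499 − 379² = 13796.
a = ((-488)·2499 − 379·(-3148))/13796 = -6605/3449; b = (63·(-3148) − 379·(-488))/13796 = -3343/3449.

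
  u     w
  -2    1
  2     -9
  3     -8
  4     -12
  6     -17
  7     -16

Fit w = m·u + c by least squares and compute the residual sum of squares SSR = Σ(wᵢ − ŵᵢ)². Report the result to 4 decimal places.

The normal equations are: 118·m + 20·c = -306;  20·m + 6·c = -61.
Δ = 118·6 − 20² = 308.
m = ((-306)·6 − 20·(-61))/308 = -2; c = (118·(-61) − 20·(-306))/308 = -7/2.
Residuals: 1/2, -3/2, 3/2, -1/2, -3/2, 3/2; SSR = 19/2.

SSR = 9.5000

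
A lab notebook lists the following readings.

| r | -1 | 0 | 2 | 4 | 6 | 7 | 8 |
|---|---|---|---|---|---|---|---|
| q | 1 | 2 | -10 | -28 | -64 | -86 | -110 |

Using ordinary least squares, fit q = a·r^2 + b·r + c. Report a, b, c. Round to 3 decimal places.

Setting ∂/∂a … = 0 gives: 8066·a + 1142·b + 170·c = -14045;  1142·a + 170·b + 26·c = -1999;  170·a + 26·b + 7·c = -295.
Row-reducing yields a = -38543/24882, b = -19043/12441, c = 438/377.

a = -1.549, b = -1.531, c = 1.162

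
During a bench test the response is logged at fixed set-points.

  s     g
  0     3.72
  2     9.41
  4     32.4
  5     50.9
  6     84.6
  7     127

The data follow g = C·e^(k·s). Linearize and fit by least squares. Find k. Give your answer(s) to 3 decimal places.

k = 0.518

Let Y = ln g. Fitting Y = k·s + ln C by least squares:
Σs = 24.0000, Σ(s)² = 130.0000, Σln g = 20.2456, Σs·ln g = 98.5824.
Equations: 130.0000·k + 24.0000·ln C = 98.5824;  24.0000·k + 6·ln C = 20.2456.
Slope k = (n·Σs·ln g − Σs·Σln g)/(n·Σ(s)² − (Σs)²) = (6·98.5824 − 24.0000·20.2456)/204.0000 = 0.51764; ln C = (Σln g − k·Σs)/n = 1.30370.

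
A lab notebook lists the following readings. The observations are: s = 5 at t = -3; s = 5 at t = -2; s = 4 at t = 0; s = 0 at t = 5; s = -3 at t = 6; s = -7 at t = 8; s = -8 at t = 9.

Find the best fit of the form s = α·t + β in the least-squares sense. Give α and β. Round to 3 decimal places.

α = -1.101, β = 3.045

Compute the Gram sums: Σt·t = 219, Σt = 23, Σ1 = 7.
Moment sums: Σt·s = -171, Σs = -4.
So XᵀX·[α, β]ᵀ = Xᵀs: [[219, 23]; [23, 7]]·[α, β]ᵀ = [-171, -4]ᵀ.
Eliminating β: 7·(row 1) − 23·(row 2) gives 1004·α = 7·(-171) − 23·(-4) = -1105, so α = -1105/1004.
Then β = ((-4) − 23·(-1105/1004))/7 = 3057/1004.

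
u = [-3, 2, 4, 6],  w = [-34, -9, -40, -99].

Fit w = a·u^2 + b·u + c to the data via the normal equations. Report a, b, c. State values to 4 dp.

a = -3.0838, b = 2.0863, c = -0.0829

Compute the Gram sums: Σu^2·u^2 = 1649, Σu^2·u = 261, Σu^2 = 65, Σu·u = 65, Σu = 9, Σ1 = 4.
Moment sums: Σu^2·w = -4546, Σu·w = -670, Σw = -182.
Inverting the 3×3 Gram matrix, [a, b, c]ᵀ = [-41193/13358, 27869/13358, -554/6679]ᵀ.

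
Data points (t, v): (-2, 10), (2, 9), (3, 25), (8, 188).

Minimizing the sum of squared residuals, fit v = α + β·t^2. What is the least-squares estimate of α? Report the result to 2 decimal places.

Setting ∂/∂α … = 0 gives: 4·α + 81·β = 232;  81·α + 4209·β = 12333.
(Σ1 = 4, Σt^2 = 81, Σt^2·t^2 = 4209, Σv = 232, Σt^2·v = 12333.)
det = 4·4209 − 81² = 10275.
α = (232·4209 − 81·12333)/10275 = -1499/685; β = (4·12333 − 81·232)/10275 = 2036/685.

α = -2.19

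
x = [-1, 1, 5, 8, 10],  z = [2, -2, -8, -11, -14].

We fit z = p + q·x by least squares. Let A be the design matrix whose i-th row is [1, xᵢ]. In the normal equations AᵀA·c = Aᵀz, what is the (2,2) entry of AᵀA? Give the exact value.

191

Row 2 ↔ basis x, column 2 ↔ basis x, so (AᵀA)_{2,2} = Σᵢ (x)·(x) = (-1)·(-1) + (1)·(1) + (5)·(5) + (8)·(8) + (10)·(10) = 191.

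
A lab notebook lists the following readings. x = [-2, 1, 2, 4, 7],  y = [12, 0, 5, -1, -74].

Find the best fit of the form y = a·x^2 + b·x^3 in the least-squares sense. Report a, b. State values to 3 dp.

The normal equations are: 2690·a + 17832·b = -3574;  17832·a + 121874·b = -25502.
Eliminating b: 121874·(row 1) − 17832·(row 2) gives 9860836·a = 121874·(-3574) − 17832·(-25502) = 19173988, so a = 4793497/2465209.
Then b = ((-25502) − 17832·(4793497/2465209))/121874 = -1217203/2465209.

a = 1.944, b = -0.494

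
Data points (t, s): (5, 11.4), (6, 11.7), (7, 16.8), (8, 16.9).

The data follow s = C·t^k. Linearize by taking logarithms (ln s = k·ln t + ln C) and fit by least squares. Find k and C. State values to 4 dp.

With ln sᵢ as the transformed response and ln tᵢ as the regressor:
AᵀA = [[13.9113, 7.4265]; [7.4265, 4]], rhs = [19.6931, 10.5419]ᵀ  (here Σln t = 7.4265, Σ(ln t)² = 13.9113, Σln s = 10.5419, Σln t·ln s = 19.6931).
Solving (det = 0.4917): k = 0.98147, ln C = 0.81325, so C = exp(0.81325) = 2.25522.

k = 0.9815, C = 2.2552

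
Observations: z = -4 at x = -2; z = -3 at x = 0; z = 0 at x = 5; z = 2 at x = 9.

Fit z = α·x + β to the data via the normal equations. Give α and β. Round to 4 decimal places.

α = 0.5541, β = -2.9122

Forming AᵀA = [[110, 12]; [12, 4]] and Aᵀz = [26, -5]ᵀ gives AᵀA·[α, β]ᵀ = Aᵀz.
Eliminating β: 4·(row 1) − 12·(row 2) gives 296·α = 4·26 − 12·(-5) = 164, so α = 41/74.
Then β = ((-5) − 12·(41/74))/4 = -431/148.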